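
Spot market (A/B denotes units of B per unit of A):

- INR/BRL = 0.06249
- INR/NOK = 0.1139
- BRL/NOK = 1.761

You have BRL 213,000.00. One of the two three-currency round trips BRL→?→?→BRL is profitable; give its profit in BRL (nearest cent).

Profitable loop is BRL → INR → NOK → BRL:
BRL 213,000.00 ÷ 0.06249 = INR 3,408,545.37
INR 3,408,545.37 × 0.1139 = NOK 388,233.32
NOK 388,233.32 ÷ 1.761 = BRL 220,461.85
Profit = BRL 220,461.85 − BRL 213,000.00

Profit: BRL 7,461.85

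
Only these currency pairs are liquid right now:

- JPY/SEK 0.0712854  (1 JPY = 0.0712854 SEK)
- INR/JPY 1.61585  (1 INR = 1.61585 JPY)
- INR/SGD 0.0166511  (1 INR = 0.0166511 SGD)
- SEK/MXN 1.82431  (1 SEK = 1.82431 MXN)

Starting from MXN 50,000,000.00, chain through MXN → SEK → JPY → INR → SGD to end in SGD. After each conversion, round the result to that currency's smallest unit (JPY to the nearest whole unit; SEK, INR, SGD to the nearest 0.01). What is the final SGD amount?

SGD 3,961,983.49

MXN 50,000,000.00 ÷ 1.82431 = SEK 27,407,622.61
SEK 27,407,622.61 ÷ 0.0712854 = JPY 384,477,363
JPY 384,477,363 ÷ 1.61585 = INR 237,941,246.40
INR 237,941,246.40 × 0.0166511 = SGD 3,961,983.49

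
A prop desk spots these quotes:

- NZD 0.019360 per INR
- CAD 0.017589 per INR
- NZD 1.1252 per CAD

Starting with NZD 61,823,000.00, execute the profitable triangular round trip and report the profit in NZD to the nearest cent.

Profit: NZD 1,376,784.16

Profitable loop is NZD → INR → CAD → NZD:
NZD 61,823,000.00 ÷ 0.019360 = INR 3,193,336,776.86
INR 3,193,336,776.86 × 0.017589 = CAD 56,167,600.57
CAD 56,167,600.57 × 1.1252 = NZD 63,199,784.16
Profit = NZD 63,199,784.16 − NZD 61,823,000.00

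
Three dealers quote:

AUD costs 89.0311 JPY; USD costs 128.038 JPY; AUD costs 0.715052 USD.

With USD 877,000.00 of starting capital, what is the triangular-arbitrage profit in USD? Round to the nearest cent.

Profit: USD 24,850.11

Profitable loop is USD → JPY → AUD → USD:
USD 877,000.00 × 128.038 = JPY 112,289,326
JPY 112,289,326 ÷ 89.0311 = AUD 1,261,237.10
AUD 1,261,237.10 × 0.715052 = USD 901,850.11
Profit = USD 901,850.11 − USD 877,000.00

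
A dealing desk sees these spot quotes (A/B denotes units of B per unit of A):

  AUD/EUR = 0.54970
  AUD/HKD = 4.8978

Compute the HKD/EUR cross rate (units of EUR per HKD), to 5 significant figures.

1 HKD ÷ 4.8978 = 0.204173 AUD
0.204173 AUD × 0.54970 = 0.112234 EUR

HKD/EUR = 0.11223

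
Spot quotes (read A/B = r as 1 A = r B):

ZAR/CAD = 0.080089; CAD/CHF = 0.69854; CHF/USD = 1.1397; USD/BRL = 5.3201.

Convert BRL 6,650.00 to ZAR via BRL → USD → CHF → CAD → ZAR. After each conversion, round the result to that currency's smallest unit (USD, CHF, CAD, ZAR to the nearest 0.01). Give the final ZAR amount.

BRL 6,650.00 ÷ 5.3201 = USD 1,249.98
USD 1,249.98 ÷ 1.1397 = CHF 1,096.76
CHF 1,096.76 ÷ 0.69854 = CAD 1,570.07
CAD 1,570.07 ÷ 0.080089 = ZAR 19,604.07

ZAR 19,604.07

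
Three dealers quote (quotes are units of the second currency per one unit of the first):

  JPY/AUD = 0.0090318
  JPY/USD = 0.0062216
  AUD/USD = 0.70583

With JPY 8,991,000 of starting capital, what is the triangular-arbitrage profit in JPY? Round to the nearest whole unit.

Profitable loop is JPY → AUD → USD → JPY:
JPY 8,991,000 × 0.0090318 = AUD 81,204.91
AUD 81,204.91 × 0.70583 = USD 57,316.86
USD 57,316.86 ÷ 0.0062216 = JPY 9,212,560
Profit = JPY 9,212,560 − JPY 8,991,000

Profit: JPY 221,560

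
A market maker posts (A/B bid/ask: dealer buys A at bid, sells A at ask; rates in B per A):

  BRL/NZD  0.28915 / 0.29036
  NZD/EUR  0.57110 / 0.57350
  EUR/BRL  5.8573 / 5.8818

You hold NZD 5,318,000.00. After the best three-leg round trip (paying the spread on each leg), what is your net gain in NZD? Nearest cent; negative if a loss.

Net profit: NZD 111,600.42

Best loop NZD → BRL → EUR → NZD:
NZD 5,318,000.00 ÷ 0.29036 (buy BRL at ask) = BRL 18,315,194.93
BRL 18,315,194.93 ÷ 5.8818 (buy EUR at ask) = EUR 3,113,875.84
EUR 3,113,875.84 ÷ 0.57350 (buy NZD at ask) = NZD 5,429,600.42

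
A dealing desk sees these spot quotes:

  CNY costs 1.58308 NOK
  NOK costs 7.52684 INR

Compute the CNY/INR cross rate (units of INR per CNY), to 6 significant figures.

1 CNY × 1.58308 = 1.58308 NOK
1.58308 NOK × 7.52684 = 11.9156 INR

CNY/INR = 11.9156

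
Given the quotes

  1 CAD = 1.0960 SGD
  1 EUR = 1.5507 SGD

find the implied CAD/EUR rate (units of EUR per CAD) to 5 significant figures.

1 CAD × 1.0960 = 1.096 SGD
1.096 SGD ÷ 1.5507 = 0.706778 EUR

CAD/EUR = 0.70678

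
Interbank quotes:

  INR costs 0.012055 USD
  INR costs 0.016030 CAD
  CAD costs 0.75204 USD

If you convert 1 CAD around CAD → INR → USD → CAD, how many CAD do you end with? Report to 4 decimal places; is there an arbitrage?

Around CAD → INR → USD → CAD: 1 ÷ 0.016030 × 0.012055 ÷ 0.75204 = 0.999983
Product ≈ 1 (deviation 0.002%, within rounding noise).

1.0000 (no arbitrage)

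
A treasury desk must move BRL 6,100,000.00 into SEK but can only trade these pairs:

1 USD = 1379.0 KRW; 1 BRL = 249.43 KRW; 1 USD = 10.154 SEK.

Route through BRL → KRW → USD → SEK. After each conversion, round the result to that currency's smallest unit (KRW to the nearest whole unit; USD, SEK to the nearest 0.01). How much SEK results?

BRL 6,100,000.00 × 249.43 = KRW 1,521,523,000
KRW 1,521,523,000 ÷ 1379.0 = USD 1,103,352.43
USD 1,103,352.43 × 10.154 = SEK 11,203,440.57

SEK 11,203,440.57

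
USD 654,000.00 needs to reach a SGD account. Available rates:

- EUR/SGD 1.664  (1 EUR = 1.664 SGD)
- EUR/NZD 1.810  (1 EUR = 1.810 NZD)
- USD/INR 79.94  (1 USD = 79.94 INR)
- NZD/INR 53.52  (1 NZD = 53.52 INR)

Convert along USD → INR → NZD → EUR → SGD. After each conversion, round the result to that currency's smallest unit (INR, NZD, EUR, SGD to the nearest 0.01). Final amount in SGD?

SGD 898,050.03

USD 654,000.00 × 79.94 = INR 52,280,760.00
INR 52,280,760.00 ÷ 53.52 = NZD 976,845.29
NZD 976,845.29 ÷ 1.810 = EUR 539,693.53
EUR 539,693.53 × 1.664 = SGD 898,050.03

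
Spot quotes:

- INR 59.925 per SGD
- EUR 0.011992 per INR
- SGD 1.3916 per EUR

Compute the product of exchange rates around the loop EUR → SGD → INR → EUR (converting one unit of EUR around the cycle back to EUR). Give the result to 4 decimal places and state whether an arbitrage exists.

Around EUR → SGD → INR → EUR: 1 × 1.3916 × 59.925 × 0.011992 = 1.000032
Product ≈ 1 (deviation 0.003%, within rounding noise).

1.0000 (no arbitrage)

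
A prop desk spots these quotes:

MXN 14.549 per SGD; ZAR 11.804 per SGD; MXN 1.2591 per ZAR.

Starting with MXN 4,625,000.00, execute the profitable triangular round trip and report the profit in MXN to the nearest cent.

Profit: MXN 99,632.34

Profitable loop is MXN → SGD → ZAR → MXN:
MXN 4,625,000.00 ÷ 14.549 = SGD 317,891.26
SGD 317,891.26 × 11.804 = ZAR 3,752,388.48
ZAR 3,752,388.48 × 1.2591 = MXN 4,724,632.34
Profit = MXN 4,724,632.34 − MXN 4,625,000.00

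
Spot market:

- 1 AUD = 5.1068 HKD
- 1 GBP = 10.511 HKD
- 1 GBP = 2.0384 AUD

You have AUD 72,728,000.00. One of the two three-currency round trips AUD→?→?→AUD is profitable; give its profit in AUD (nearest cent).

Profit: AUD 707,730.69

Profitable loop is AUD → GBP → HKD → AUD:
AUD 72,728,000.00 ÷ 2.0384 = GBP 35,678,963.89
GBP 35,678,963.89 × 10.511 = HKD 375,021,589.48
HKD 375,021,589.48 ÷ 5.1068 = AUD 73,435,730.69
Profit = AUD 73,435,730.69 − AUD 72,728,000.00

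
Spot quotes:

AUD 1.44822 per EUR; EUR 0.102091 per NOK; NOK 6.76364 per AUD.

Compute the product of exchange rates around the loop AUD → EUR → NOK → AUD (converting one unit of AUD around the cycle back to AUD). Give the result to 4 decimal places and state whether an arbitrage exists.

Around AUD → EUR → NOK → AUD: 1 ÷ 1.44822 ÷ 0.102091 ÷ 6.76364 = 0.999994
Product ≈ 1 (deviation 0.001%, within rounding noise).

1.0000 (no arbitrage)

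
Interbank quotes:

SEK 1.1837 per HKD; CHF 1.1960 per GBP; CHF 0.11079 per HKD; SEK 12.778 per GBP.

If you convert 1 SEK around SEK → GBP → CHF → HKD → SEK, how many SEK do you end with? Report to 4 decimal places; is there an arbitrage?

Around SEK → GBP → CHF → HKD → SEK: 1 ÷ 12.778 × 1.1960 ÷ 0.11079 × 1.1837 = 1.000022
Product ≈ 1 (deviation 0.002%, within rounding noise).

1.0000 (no arbitrage)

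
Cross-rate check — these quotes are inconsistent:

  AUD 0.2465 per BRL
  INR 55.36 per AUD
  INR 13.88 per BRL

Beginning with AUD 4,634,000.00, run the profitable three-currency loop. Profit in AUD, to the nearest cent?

Profitable loop is AUD → BRL → INR → AUD:
AUD 4,634,000.00 ÷ 0.2465 = BRL 18,799,188.64
BRL 18,799,188.64 × 13.88 = INR 260,932,738.34
INR 260,932,738.34 ÷ 55.36 = AUD 4,713,380.39
Profit = AUD 4,713,380.39 − AUD 4,634,000.00

Profit: AUD 79,380.39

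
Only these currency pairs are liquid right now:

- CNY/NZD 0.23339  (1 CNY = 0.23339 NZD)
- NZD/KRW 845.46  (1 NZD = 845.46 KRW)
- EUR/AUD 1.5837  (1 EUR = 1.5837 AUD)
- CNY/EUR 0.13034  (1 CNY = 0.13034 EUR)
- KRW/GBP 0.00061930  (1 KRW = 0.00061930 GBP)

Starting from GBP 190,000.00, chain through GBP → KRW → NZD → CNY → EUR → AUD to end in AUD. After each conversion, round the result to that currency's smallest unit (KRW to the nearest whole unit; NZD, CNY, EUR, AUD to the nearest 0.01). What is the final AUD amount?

AUD 320,942.95

GBP 190,000.00 ÷ 0.00061930 = KRW 306,797,998
KRW 306,797,998 ÷ 845.46 = NZD 362,877.01
NZD 362,877.01 ÷ 0.23339 = CNY 1,554,809.59
CNY 1,554,809.59 × 0.13034 = EUR 202,653.88
EUR 202,653.88 × 1.5837 = AUD 320,942.95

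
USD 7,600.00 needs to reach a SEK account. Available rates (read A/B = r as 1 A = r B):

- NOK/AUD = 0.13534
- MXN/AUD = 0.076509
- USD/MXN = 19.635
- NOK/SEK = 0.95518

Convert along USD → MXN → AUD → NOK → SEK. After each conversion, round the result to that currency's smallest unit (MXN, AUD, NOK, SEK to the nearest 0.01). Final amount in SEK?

USD 7,600.00 × 19.635 = MXN 149,226.00
MXN 149,226.00 × 0.076509 = AUD 11,417.13
AUD 11,417.13 ÷ 0.13534 = NOK 84,358.87
NOK 84,358.87 × 0.95518 = SEK 80,577.91

SEK 80,577.91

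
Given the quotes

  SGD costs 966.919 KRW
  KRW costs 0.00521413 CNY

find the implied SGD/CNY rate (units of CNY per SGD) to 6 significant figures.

1 SGD × 966.919 = 966.919 KRW
966.919 KRW × 0.00521413 = 5.04164 CNY

SGD/CNY = 5.04164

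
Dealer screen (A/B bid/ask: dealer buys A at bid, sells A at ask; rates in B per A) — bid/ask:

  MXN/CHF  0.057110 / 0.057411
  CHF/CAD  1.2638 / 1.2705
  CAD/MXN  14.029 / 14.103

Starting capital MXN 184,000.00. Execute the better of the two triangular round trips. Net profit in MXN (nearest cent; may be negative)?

Best loop MXN → CHF → CAD → MXN:
MXN 184,000.00 × 0.057110 (sell MXN at bid) = CHF 10,508.24
CHF 10,508.24 × 1.2638 (sell CHF at bid) = CAD 13,280.31
CAD 13,280.31 × 14.029 (sell CAD at bid) = MXN 186,309.52

Net profit: MXN 2,309.52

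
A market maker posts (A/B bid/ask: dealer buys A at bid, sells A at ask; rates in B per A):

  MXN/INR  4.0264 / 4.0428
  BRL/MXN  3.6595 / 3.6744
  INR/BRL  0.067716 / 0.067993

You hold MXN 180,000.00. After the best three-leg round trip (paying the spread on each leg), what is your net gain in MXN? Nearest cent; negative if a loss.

Net result: MXN -401.60 (no profitable arbitrage after spreads)

Best loop MXN → INR → BRL → MXN:
MXN 180,000.00 × 4.0264 (sell MXN at bid) = INR 724,752.00
INR 724,752.00 × 0.067716 (sell INR at bid) = BRL 49,077.31
BRL 49,077.31 × 3.6595 (sell BRL at bid) = MXN 179,598.40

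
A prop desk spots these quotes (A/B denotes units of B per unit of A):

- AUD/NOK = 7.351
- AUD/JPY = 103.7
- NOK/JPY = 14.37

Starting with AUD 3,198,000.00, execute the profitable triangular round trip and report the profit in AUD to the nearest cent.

Profitable loop is AUD → NOK → JPY → AUD:
AUD 3,198,000.00 × 7.351 = NOK 23,508,498.00
NOK 23,508,498.00 × 14.37 = JPY 337,817,116
JPY 337,817,116 ÷ 103.7 = AUD 3,257,638.54
Profit = AUD 3,257,638.54 − AUD 3,198,000.00

Profit: AUD 59,638.54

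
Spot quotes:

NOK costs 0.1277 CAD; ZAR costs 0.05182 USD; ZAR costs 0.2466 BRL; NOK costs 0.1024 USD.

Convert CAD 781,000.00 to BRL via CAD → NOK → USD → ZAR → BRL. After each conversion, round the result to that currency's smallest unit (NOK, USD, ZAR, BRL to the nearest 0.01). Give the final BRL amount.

CAD 781,000.00 ÷ 0.1277 = NOK 6,115,896.63
NOK 6,115,896.63 × 0.1024 = USD 626,267.81
USD 626,267.81 ÷ 0.05182 = ZAR 12,085,445.97
ZAR 12,085,445.97 × 0.2466 = BRL 2,980,270.98

BRL 2,980,270.98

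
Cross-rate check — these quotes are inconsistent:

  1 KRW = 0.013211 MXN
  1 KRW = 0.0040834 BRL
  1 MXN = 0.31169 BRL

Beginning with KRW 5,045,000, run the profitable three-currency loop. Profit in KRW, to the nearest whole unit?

Profit: KRW 42,423

Profitable loop is KRW → MXN → BRL → KRW:
KRW 5,045,000 × 0.013211 = MXN 66,649.50
MXN 66,649.50 × 0.31169 = BRL 20,773.98
BRL 20,773.98 ÷ 0.0040834 = KRW 5,087,423
Profit = KRW 5,087,423 − KRW 5,045,000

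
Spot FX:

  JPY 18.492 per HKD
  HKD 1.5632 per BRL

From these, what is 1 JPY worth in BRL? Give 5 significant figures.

JPY/BRL = 0.034594

1 JPY ÷ 18.492 = 0.0540774 HKD
0.0540774 HKD ÷ 1.5632 = 0.0345941 BRL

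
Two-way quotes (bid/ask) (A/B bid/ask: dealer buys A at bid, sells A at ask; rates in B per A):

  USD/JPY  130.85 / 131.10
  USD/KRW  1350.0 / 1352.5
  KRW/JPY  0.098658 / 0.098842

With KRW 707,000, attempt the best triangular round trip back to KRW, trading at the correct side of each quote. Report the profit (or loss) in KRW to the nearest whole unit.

Best loop KRW → JPY → USD → KRW:
KRW 707,000 × 0.098658 (sell KRW at bid) = JPY 69,751
JPY 69,751 ÷ 131.10 (buy USD at ask) = USD 532.05
USD 532.05 × 1350.0 (sell USD at bid) = KRW 718,262

Net profit: KRW 11,262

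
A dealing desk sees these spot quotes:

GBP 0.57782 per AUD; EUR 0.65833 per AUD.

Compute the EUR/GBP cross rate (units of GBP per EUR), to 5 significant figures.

EUR/GBP = 0.87771

1 EUR ÷ 0.65833 = 1.519 AUD
1.519 AUD × 0.57782 = 0.877706 GBP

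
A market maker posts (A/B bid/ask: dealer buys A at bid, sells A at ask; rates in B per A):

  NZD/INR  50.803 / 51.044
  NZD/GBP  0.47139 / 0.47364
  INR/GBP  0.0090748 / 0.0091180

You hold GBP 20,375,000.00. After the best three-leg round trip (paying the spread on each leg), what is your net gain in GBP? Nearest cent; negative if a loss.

Best loop GBP → INR → NZD → GBP:
GBP 20,375,000.00 ÷ 0.0091180 (buy INR at ask) = INR 2,234,590,919.06
INR 2,234,590,919.06 ÷ 51.044 (buy NZD at ask) = NZD 43,777,739.19
NZD 43,777,739.19 × 0.47139 (sell NZD at bid) = GBP 20,636,388.48

Net profit: GBP 261,388.48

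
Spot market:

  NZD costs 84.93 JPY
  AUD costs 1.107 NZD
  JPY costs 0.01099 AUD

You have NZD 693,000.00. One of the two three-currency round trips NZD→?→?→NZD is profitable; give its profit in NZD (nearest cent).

Profitable loop is NZD → JPY → AUD → NZD:
NZD 693,000.00 × 84.93 = JPY 58,856,490
JPY 58,856,490 × 0.01099 = AUD 646,832.83
AUD 646,832.83 × 1.107 = NZD 716,043.94
Profit = NZD 716,043.94 − NZD 693,000.00

Profit: NZD 23,043.94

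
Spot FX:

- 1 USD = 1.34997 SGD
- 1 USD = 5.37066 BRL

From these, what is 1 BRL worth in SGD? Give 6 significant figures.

1 BRL ÷ 5.37066 = 0.186197 USD
0.186197 USD × 1.34997 = 0.25136 SGD

BRL/SGD = 0.251360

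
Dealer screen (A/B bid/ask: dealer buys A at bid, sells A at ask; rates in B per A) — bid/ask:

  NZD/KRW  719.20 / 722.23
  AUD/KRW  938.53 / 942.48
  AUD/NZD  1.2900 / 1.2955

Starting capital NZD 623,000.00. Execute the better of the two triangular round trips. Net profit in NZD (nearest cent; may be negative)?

Best loop NZD → AUD → KRW → NZD:
NZD 623,000.00 ÷ 1.2955 (buy AUD at ask) = AUD 480,895.41
AUD 480,895.41 × 938.53 (sell AUD at bid) = KRW 451,334,766
KRW 451,334,766 ÷ 722.23 (buy NZD at ask) = NZD 624,918.33

Net profit: NZD 1,918.33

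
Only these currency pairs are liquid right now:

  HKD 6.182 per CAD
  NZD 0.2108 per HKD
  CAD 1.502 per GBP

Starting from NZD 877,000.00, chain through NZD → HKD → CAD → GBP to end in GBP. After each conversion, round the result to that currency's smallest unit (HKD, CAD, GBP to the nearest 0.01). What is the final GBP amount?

NZD 877,000.00 ÷ 0.2108 = HKD 4,160,341.56
HKD 4,160,341.56 ÷ 6.182 = CAD 672,976.64
CAD 672,976.64 ÷ 1.502 = GBP 448,053.69

GBP 448,053.69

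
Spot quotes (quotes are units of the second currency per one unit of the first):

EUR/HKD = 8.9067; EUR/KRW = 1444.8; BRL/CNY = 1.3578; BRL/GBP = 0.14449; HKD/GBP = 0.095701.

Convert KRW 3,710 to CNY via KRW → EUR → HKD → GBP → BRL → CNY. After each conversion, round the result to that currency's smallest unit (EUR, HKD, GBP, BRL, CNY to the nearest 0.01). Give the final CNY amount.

CNY 20.58

KRW 3,710 ÷ 1444.8 = EUR 2.57
EUR 2.57 × 8.9067 = HKD 22.89
HKD 22.89 × 0.095701 = GBP 2.19
GBP 2.19 ÷ 0.14449 = BRL 15.16
BRL 15.16 × 1.3578 = CNY 20.58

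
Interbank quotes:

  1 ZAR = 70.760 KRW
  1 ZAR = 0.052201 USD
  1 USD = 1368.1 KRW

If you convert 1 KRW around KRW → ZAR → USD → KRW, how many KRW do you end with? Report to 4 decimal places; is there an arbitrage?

1.0093 (arbitrage exists)

Around KRW → ZAR → USD → KRW: 1 ÷ 70.760 × 0.052201 × 1368.1 = 1.009273
Product > 1; profitable direction is KRW → ZAR → USD → KRW.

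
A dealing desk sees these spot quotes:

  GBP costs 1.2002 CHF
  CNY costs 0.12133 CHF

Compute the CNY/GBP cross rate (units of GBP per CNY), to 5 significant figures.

1 CNY × 0.12133 = 0.12133 CHF
0.12133 CHF ÷ 1.2002 = 0.101091 GBP

CNY/GBP = 0.10109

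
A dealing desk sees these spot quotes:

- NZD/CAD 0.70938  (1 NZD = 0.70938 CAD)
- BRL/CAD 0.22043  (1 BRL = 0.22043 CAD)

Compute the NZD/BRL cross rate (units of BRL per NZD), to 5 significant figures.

1 NZD × 0.70938 = 0.70938 CAD
0.70938 CAD ÷ 0.22043 = 3.21816 BRL

NZD/BRL = 3.2182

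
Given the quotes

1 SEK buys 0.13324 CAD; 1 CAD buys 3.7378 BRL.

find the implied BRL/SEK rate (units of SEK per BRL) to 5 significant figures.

BRL/SEK = 2.0079

1 BRL ÷ 3.7378 = 0.267537 CAD
0.267537 CAD ÷ 0.13324 = 2.00793 SEK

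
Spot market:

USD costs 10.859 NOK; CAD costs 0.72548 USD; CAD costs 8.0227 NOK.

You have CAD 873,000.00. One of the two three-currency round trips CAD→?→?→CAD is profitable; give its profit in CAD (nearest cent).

Profit: CAD 16,036.35

Profitable loop is CAD → NOK → USD → CAD:
CAD 873,000.00 × 8.0227 = NOK 7,003,817.10
NOK 7,003,817.10 ÷ 10.859 = USD 644,978.09
USD 644,978.09 ÷ 0.72548 = CAD 889,036.35
Profit = CAD 889,036.35 − CAD 873,000.00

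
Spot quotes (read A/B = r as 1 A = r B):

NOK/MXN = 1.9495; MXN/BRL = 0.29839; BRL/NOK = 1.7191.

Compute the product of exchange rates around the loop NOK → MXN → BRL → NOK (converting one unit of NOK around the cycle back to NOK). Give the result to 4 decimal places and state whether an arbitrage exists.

Around NOK → MXN → BRL → NOK: 1 × 1.9495 × 0.29839 × 1.7191 = 1.000020
Product ≈ 1 (deviation 0.002%, within rounding noise).

1.0000 (no arbitrage)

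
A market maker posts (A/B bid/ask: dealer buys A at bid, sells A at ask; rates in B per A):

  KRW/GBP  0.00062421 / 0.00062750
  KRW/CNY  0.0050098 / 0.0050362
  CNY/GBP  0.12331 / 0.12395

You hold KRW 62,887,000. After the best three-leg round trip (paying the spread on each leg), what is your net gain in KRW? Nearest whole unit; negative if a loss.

Best loop KRW → GBP → CNY → KRW:
KRW 62,887,000 × 0.00062421 (sell KRW at bid) = GBP 39,254.69
GBP 39,254.69 ÷ 0.12395 (buy CNY at ask) = CNY 316,697.82
CNY 316,697.82 ÷ 0.0050362 (buy KRW at ask) = KRW 62,884,281

Net result: KRW -2,719 (no profitable arbitrage after spreads)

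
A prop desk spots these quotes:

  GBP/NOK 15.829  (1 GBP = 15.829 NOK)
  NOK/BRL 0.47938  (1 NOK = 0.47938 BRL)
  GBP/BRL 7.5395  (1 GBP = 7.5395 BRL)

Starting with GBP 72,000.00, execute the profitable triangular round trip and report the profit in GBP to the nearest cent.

Profitable loop is GBP → NOK → BRL → GBP:
GBP 72,000.00 × 15.829 = NOK 1,139,688.00
NOK 1,139,688.00 × 0.47938 = BRL 546,343.63
BRL 546,343.63 ÷ 7.5395 = GBP 72,464.17
Profit = GBP 72,464.17 − GBP 72,000.00

Profit: GBP 464.17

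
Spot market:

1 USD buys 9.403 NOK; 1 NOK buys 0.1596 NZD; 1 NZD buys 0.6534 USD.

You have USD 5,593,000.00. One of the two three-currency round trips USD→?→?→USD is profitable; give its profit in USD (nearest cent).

Profit: USD 110,827.28

Profitable loop is USD → NZD → NOK → USD:
USD 5,593,000.00 ÷ 0.6534 = NZD 8,559,840.83
NZD 8,559,840.83 ÷ 0.1596 = NOK 53,633,087.92
NOK 53,633,087.92 ÷ 9.403 = USD 5,703,827.28
Profit = USD 5,703,827.28 − USD 5,593,000.00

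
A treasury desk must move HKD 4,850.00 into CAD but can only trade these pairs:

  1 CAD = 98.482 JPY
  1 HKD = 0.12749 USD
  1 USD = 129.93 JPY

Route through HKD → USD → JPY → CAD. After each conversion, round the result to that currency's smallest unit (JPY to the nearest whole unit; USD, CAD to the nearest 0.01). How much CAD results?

CAD 815.78

HKD 4,850.00 × 0.12749 = USD 618.33
USD 618.33 × 129.93 = JPY 80,340
JPY 80,340 ÷ 98.482 = CAD 815.78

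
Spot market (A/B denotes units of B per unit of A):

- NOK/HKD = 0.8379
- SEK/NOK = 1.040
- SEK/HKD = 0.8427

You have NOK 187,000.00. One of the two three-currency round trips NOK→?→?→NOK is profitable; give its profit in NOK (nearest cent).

Profitable loop is NOK → HKD → SEK → NOK:
NOK 187,000.00 × 0.8379 = HKD 156,687.30
HKD 156,687.30 ÷ 0.8427 = SEK 185,934.85
SEK 185,934.85 × 1.040 = NOK 193,372.25
Profit = NOK 193,372.25 − NOK 187,000.00

Profit: NOK 6,372.25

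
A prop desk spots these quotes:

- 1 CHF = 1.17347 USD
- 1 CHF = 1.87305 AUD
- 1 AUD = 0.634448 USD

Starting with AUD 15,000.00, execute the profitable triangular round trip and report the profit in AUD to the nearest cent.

Profitable loop is AUD → USD → CHF → AUD:
AUD 15,000.00 × 0.634448 = USD 9,516.72
USD 9,516.72 ÷ 1.17347 = CHF 8,109.90
CHF 8,109.90 × 1.87305 = AUD 15,190.24
Profit = AUD 15,190.24 − AUD 15,000.00

Profit: AUD 190.24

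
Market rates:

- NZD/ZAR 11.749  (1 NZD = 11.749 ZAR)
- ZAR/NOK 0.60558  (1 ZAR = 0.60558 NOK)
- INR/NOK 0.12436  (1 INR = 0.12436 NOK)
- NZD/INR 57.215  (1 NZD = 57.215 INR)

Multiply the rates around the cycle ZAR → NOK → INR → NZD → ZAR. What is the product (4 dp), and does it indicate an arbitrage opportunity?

Around ZAR → NOK → INR → NZD → ZAR: 1 × 0.60558 ÷ 0.12436 ÷ 57.215 × 11.749 = 0.999958
Product ≈ 1 (deviation 0.004%, within rounding noise).

1.0000 (no arbitrage)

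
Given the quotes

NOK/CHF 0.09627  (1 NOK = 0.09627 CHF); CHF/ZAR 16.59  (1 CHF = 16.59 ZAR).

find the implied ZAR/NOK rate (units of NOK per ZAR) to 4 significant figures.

1 ZAR ÷ 16.59 = 0.0602773 CHF
0.0602773 CHF ÷ 0.09627 = 0.626127 NOK

ZAR/NOK = 0.6261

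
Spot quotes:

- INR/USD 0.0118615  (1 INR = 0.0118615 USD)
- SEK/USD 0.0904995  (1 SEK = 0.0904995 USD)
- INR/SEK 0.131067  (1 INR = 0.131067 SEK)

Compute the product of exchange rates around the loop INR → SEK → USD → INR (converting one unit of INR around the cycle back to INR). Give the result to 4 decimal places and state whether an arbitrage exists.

Around INR → SEK → USD → INR: 1 × 0.131067 × 0.0904995 ÷ 0.0118615 = 1.000000
Product ≈ 1 (deviation 0.000%, within rounding noise).

1.0000 (no arbitrage)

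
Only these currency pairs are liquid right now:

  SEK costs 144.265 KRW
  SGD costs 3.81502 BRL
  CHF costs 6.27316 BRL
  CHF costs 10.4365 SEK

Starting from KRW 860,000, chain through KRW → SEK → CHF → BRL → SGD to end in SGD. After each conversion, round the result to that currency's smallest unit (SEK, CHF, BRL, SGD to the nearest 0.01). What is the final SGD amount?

KRW 860,000 ÷ 144.265 = SEK 5,961.25
SEK 5,961.25 ÷ 10.4365 = CHF 571.19
CHF 571.19 × 6.27316 = BRL 3,583.17
BRL 3,583.17 ÷ 3.81502 = SGD 939.23

SGD 939.23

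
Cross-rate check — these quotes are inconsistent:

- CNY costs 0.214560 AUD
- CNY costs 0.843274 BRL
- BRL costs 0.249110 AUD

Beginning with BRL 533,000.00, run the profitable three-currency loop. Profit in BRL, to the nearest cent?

Profit: BRL 11,397.47

Profitable loop is BRL → CNY → AUD → BRL:
BRL 533,000.00 ÷ 0.843274 = CNY 632,060.28
CNY 632,060.28 × 0.214560 = AUD 135,614.85
AUD 135,614.85 ÷ 0.249110 = BRL 544,397.47
Profit = BRL 544,397.47 − BRL 533,000.00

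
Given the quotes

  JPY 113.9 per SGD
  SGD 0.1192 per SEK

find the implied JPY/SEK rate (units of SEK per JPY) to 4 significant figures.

JPY/SEK = 0.07365

1 JPY ÷ 113.9 = 0.00877963 SGD
0.00877963 SGD ÷ 0.1192 = 0.0736546 SEK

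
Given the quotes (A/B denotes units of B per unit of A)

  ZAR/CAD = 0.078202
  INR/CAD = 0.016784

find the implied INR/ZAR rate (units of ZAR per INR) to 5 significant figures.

INR/ZAR = 0.21462

1 INR × 0.016784 = 0.016784 CAD
0.016784 CAD ÷ 0.078202 = 0.214624 ZAR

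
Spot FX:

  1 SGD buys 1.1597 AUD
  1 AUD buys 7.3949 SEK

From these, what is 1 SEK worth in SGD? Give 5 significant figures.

SEK/SGD = 0.11661

1 SEK ÷ 7.3949 = 0.135228 AUD
0.135228 AUD ÷ 1.1597 = 0.116606 SGD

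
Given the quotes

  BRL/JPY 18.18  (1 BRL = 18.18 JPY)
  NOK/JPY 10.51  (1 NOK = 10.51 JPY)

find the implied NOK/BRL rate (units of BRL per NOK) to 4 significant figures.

1 NOK × 10.51 = 10.51 JPY
10.51 JPY ÷ 18.18 = 0.578108 BRL

NOK/BRL = 0.5781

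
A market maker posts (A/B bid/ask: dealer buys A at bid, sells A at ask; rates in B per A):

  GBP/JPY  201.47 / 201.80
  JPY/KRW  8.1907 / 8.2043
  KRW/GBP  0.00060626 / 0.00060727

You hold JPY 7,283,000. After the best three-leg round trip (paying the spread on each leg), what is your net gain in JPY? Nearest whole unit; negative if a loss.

Best loop JPY → KRW → GBP → JPY:
JPY 7,283,000 × 8.1907 (sell JPY at bid) = KRW 59,652,868
KRW 59,652,868 × 0.00060626 (sell KRW at bid) = GBP 36,165.15
GBP 36,165.15 × 201.47 (sell GBP at bid) = JPY 7,286,192

Net profit: JPY 3,192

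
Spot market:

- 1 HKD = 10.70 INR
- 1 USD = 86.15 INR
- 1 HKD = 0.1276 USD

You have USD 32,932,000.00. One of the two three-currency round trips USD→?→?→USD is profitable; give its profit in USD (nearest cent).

Profitable loop is USD → INR → HKD → USD:
USD 32,932,000.00 × 86.15 = INR 2,837,091,800.00
INR 2,837,091,800.00 ÷ 10.70 = HKD 265,148,766.36
HKD 265,148,766.36 × 0.1276 = USD 33,832,982.59
Profit = USD 33,832,982.59 − USD 32,932,000.00

Profit: USD 900,982.59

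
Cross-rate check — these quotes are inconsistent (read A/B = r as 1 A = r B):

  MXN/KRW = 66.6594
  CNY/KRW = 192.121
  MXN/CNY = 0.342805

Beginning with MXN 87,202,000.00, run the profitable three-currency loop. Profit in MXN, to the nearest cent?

Profit: MXN 1,058,393.58

Profitable loop is MXN → KRW → CNY → MXN:
MXN 87,202,000.00 × 66.6594 = KRW 5,812,832,999
KRW 5,812,832,999 ÷ 192.121 = CNY 30,256,104.22
CNY 30,256,104.22 ÷ 0.342805 = MXN 88,260,393.58
Profit = MXN 88,260,393.58 − MXN 87,202,000.00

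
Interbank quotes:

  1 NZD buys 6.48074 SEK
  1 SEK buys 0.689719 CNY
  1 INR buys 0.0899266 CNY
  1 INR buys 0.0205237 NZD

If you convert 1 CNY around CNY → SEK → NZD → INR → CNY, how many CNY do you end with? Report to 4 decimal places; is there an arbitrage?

0.9802 (arbitrage exists)

Around CNY → SEK → NZD → INR → CNY: 1 ÷ 0.689719 ÷ 6.48074 ÷ 0.0205237 × 0.0899266 = 0.980247
Product < 1; profitable direction is CNY → INR → NZD → SEK → CNY.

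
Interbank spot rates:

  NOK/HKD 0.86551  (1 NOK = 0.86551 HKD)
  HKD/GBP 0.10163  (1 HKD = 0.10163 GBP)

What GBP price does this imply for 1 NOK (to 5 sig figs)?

1 NOK × 0.86551 = 0.86551 HKD
0.86551 HKD × 0.10163 = 0.0879618 GBP

NOK/GBP = 0.087962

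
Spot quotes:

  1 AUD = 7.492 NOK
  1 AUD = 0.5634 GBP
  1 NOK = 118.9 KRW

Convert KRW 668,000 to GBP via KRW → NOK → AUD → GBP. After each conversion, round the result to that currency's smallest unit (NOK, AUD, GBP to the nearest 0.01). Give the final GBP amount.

KRW 668,000 ÷ 118.9 = NOK 5,618.17
NOK 5,618.17 ÷ 7.492 = AUD 749.89
AUD 749.89 × 0.5634 = GBP 422.49

GBP 422.49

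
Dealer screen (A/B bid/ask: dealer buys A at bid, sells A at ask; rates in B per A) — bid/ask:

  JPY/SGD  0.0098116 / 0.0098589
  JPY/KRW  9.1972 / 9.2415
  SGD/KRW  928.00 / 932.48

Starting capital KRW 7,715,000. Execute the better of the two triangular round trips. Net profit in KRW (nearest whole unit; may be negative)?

Net profit: KRW 3,334

Best loop KRW → SGD → JPY → KRW:
KRW 7,715,000 ÷ 932.48 (buy SGD at ask) = SGD 8,273.64
SGD 8,273.64 ÷ 0.0098589 (buy JPY at ask) = JPY 839,205
JPY 839,205 × 9.1972 (sell JPY at bid) = KRW 7,718,334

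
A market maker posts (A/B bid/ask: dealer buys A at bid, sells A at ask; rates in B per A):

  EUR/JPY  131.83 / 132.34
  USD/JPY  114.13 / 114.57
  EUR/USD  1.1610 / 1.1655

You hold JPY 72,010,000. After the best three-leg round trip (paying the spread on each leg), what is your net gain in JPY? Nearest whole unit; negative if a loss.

Best loop JPY → EUR → USD → JPY:
JPY 72,010,000 ÷ 132.34 (buy EUR at ask) = EUR 544,128.76
EUR 544,128.76 × 1.1610 (sell EUR at bid) = USD 631,733.49
USD 631,733.49 × 114.13 (sell USD at bid) = JPY 72,099,743

Net profit: JPY 89,743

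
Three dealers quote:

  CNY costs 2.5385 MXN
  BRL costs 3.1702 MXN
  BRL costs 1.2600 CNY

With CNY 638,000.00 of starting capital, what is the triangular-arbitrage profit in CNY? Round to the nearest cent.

Profit: CNY 5,697.36

Profitable loop is CNY → MXN → BRL → CNY:
CNY 638,000.00 × 2.5385 = MXN 1,619,563.00
MXN 1,619,563.00 ÷ 3.1702 = BRL 510,870.92
BRL 510,870.92 × 1.2600 = CNY 643,697.36
Profit = CNY 643,697.36 − CNY 638,000.00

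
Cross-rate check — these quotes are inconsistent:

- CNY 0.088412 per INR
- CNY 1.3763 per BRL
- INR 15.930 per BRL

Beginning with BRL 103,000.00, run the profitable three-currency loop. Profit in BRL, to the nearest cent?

Profit: BRL 2,402.55

Profitable loop is BRL → INR → CNY → BRL:
BRL 103,000.00 × 15.930 = INR 1,640,790.00
INR 1,640,790.00 × 0.088412 = CNY 145,065.53
CNY 145,065.53 ÷ 1.3763 = BRL 105,402.55
Profit = BRL 105,402.55 − BRL 103,000.00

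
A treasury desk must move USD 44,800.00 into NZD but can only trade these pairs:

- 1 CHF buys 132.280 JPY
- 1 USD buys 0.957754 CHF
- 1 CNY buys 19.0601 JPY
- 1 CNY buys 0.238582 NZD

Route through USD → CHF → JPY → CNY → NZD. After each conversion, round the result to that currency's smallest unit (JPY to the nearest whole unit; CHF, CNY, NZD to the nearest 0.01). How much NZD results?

USD 44,800.00 × 0.957754 = CHF 42,907.38
CHF 42,907.38 × 132.280 = JPY 5,675,788
JPY 5,675,788 ÷ 19.0601 = CNY 297,783.75
CNY 297,783.75 × 0.238582 = NZD 71,045.84

NZD 71,045.84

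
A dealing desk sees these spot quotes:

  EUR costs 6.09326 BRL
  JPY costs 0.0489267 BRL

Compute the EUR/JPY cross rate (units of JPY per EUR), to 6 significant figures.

1 EUR × 6.09326 = 6.09326 BRL
6.09326 BRL ÷ 0.0489267 = 124.539 JPY

EUR/JPY = 124.539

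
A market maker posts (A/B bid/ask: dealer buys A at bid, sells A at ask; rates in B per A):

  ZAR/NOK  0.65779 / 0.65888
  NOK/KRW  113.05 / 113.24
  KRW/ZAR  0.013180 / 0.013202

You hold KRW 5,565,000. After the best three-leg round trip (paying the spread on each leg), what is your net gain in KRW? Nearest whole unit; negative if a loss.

Best loop KRW → NOK → ZAR → KRW:
KRW 5,565,000 ÷ 113.24 (buy NOK at ask) = NOK 49,143.41
NOK 49,143.41 ÷ 0.65888 (buy ZAR at ask) = ZAR 74,586.29
ZAR 74,586.29 ÷ 0.013202 (buy KRW at ask) = KRW 5,649,620

Net profit: KRW 84,620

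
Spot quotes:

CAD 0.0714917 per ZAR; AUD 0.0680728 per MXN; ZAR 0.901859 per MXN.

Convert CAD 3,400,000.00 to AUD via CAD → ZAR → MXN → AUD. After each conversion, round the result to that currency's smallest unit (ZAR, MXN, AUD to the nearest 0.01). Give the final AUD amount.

CAD 3,400,000.00 ÷ 0.0714917 = ZAR 47,557,968.27
ZAR 47,557,968.27 ÷ 0.901859 = MXN 52,733,263.48
MXN 52,733,263.48 × 0.0680728 = AUD 3,589,700.90

AUD 3,589,700.90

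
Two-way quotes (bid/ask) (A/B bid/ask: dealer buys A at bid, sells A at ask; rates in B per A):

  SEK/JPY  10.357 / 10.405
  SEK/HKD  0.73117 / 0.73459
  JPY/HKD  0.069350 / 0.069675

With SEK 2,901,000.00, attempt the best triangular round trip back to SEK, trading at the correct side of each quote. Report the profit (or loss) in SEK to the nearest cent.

Best loop SEK → HKD → JPY → SEK:
SEK 2,901,000.00 × 0.73117 (sell SEK at bid) = HKD 2,121,124.17
HKD 2,121,124.17 ÷ 0.069675 (buy JPY at ask) = JPY 30,443,117
JPY 30,443,117 ÷ 10.405 (buy SEK at ask) = SEK 2,925,816.14

Net profit: SEK 24,816.14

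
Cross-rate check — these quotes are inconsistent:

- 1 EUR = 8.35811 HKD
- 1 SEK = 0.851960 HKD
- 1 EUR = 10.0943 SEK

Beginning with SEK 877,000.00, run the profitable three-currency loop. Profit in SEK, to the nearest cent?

Profitable loop is SEK → HKD → EUR → SEK:
SEK 877,000.00 × 0.851960 = HKD 747,168.92
HKD 747,168.92 ÷ 8.35811 = EUR 89,394.48
EUR 89,394.48 × 10.0943 = SEK 902,374.73
Profit = SEK 902,374.73 − SEK 877,000.00

Profit: SEK 25,374.73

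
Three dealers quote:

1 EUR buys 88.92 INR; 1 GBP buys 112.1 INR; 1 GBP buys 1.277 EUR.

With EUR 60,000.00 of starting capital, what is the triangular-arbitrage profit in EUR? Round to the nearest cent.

Profitable loop is EUR → INR → GBP → EUR:
EUR 60,000.00 × 88.92 = INR 5,335,200.00
INR 5,335,200.00 ÷ 112.1 = GBP 47,593.22
GBP 47,593.22 × 1.277 = EUR 60,776.54
Profit = EUR 60,776.54 − EUR 60,000.00

Profit: EUR 776.54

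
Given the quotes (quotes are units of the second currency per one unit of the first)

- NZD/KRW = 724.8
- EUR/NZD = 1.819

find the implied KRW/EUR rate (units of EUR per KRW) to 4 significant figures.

1 KRW ÷ 724.8 = 0.00137969 NZD
0.00137969 NZD ÷ 1.819 = 0.000758489 EUR

KRW/EUR = 0.0007585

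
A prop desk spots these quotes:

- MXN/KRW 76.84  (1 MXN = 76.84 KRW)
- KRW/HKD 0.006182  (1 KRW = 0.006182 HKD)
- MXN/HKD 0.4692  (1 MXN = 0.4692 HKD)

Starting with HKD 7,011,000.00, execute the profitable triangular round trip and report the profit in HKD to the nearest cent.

Profitable loop is HKD → MXN → KRW → HKD:
HKD 7,011,000.00 ÷ 0.4692 = MXN 14,942,455.24
MXN 14,942,455.24 × 76.84 = KRW 1,148,178,261
KRW 1,148,178,261 × 0.006182 = HKD 7,098,038.01
Profit = HKD 7,098,038.01 − HKD 7,011,000.00

Profit: HKD 87,038.01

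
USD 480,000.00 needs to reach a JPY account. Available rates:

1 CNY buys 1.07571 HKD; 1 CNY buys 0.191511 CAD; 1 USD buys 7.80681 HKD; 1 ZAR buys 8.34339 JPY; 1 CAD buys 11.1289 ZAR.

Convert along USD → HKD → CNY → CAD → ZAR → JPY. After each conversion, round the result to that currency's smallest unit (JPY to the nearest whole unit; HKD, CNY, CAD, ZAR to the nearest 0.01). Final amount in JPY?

JPY 61,945,270

USD 480,000.00 × 7.80681 = HKD 3,747,268.80
HKD 3,747,268.80 ÷ 1.07571 = CNY 3,483,530.69
CNY 3,483,530.69 × 0.191511 = CAD 667,134.45
CAD 667,134.45 × 11.1289 = ZAR 7,424,472.58
ZAR 7,424,472.58 × 8.34339 = JPY 61,945,270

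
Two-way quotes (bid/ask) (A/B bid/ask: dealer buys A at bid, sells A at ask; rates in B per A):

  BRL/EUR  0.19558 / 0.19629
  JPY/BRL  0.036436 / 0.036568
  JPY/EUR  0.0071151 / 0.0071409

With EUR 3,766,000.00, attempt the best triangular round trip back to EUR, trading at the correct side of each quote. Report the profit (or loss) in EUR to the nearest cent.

Best loop EUR → JPY → BRL → EUR:
EUR 3,766,000.00 ÷ 0.0071409 (buy JPY at ask) = JPY 527,384,503
JPY 527,384,503 × 0.036436 (sell JPY at bid) = BRL 19,215,781.76
BRL 19,215,781.76 × 0.19558 (sell BRL at bid) = EUR 3,758,222.60

Net result: EUR -7,777.40 (no profitable arbitrage after spreads)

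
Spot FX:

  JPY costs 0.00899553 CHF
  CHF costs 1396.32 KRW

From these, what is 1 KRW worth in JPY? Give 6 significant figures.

1 KRW ÷ 1396.32 = 0.000716168 CHF
0.000716168 CHF ÷ 0.00899553 = 0.0796138 JPY

KRW/JPY = 0.0796138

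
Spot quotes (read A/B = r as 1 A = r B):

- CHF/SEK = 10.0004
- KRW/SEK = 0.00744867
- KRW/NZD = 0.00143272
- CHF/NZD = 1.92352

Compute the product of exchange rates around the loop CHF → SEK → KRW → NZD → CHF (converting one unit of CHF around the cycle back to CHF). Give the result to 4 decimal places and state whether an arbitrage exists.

Around CHF → SEK → KRW → NZD → CHF: 1 × 10.0004 ÷ 0.00744867 × 0.00143272 ÷ 1.92352 = 1.000007
Product ≈ 1 (deviation 0.001%, within rounding noise).

1.0000 (no arbitrage)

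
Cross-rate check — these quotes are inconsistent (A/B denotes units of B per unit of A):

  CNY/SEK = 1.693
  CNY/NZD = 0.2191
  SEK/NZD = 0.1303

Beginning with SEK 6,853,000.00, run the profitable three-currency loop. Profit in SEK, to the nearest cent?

Profit: SEK 46,851.25

Profitable loop is SEK → NZD → CNY → SEK:
SEK 6,853,000.00 × 0.1303 = NZD 892,945.90
NZD 892,945.90 ÷ 0.2191 = CNY 4,075,517.57
CNY 4,075,517.57 × 1.693 = SEK 6,899,851.25
Profit = SEK 6,899,851.25 − SEK 6,853,000.00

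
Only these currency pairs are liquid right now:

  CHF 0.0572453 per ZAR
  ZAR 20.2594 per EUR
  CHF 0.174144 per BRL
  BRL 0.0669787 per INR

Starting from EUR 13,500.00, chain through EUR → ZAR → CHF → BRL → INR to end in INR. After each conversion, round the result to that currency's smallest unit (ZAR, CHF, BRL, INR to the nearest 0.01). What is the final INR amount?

INR 1,342,316.74

EUR 13,500.00 × 20.2594 = ZAR 273,501.90
ZAR 273,501.90 × 0.0572453 = CHF 15,656.70
CHF 15,656.70 ÷ 0.174144 = BRL 89,906.63
BRL 89,906.63 ÷ 0.0669787 = INR 1,342,316.74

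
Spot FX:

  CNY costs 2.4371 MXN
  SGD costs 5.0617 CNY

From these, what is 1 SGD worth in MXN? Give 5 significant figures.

SGD/MXN = 12.336

1 SGD × 5.0617 = 5.0617 CNY
5.0617 CNY × 2.4371 = 12.3359 MXN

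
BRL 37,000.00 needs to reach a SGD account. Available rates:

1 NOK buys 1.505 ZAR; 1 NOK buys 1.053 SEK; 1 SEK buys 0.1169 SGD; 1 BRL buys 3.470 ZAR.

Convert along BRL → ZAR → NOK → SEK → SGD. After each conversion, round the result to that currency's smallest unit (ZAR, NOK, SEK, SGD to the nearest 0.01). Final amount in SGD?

BRL 37,000.00 × 3.470 = ZAR 128,390.00
ZAR 128,390.00 ÷ 1.505 = NOK 85,308.97
NOK 85,308.97 × 1.053 = SEK 89,830.35
SEK 89,830.35 × 0.1169 = SGD 10,501.17

SGD 10,501.17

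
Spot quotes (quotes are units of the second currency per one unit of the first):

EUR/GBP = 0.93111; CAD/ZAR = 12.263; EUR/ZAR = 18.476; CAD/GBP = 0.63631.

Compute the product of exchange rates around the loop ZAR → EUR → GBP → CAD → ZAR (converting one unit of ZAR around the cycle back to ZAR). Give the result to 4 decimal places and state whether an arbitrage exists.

0.9712 (arbitrage exists)

Around ZAR → EUR → GBP → CAD → ZAR: 1 ÷ 18.476 × 0.93111 ÷ 0.63631 × 12.263 = 0.971228
Product < 1; profitable direction is ZAR → CAD → GBP → EUR → ZAR.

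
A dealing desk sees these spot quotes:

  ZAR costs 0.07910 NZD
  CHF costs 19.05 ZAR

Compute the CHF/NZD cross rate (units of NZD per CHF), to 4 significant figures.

CHF/NZD = 1.507

1 CHF × 19.05 = 19.05 ZAR
19.05 ZAR × 0.07910 = 1.50686 NZD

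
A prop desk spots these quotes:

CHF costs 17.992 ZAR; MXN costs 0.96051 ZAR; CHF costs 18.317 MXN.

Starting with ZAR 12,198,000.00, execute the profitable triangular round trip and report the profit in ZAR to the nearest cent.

Profitable loop is ZAR → MXN → CHF → ZAR:
ZAR 12,198,000.00 ÷ 0.96051 = MXN 12,699,503.39
MXN 12,699,503.39 ÷ 18.317 = CHF 693,317.87
CHF 693,317.87 × 17.992 = ZAR 12,474,175.08
Profit = ZAR 12,474,175.08 − ZAR 12,198,000.00

Profit: ZAR 276,175.08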